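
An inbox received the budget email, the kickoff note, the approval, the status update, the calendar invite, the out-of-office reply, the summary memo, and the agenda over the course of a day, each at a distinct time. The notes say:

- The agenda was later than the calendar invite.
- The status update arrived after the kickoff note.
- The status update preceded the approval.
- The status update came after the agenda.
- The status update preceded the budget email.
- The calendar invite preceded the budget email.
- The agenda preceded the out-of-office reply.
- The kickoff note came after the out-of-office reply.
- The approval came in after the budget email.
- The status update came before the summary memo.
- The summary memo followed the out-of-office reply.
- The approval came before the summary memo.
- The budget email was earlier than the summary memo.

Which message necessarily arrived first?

the calendar invite

The calendar invite has a chain of constraints placing it before every other message, so the calendar invite must be first.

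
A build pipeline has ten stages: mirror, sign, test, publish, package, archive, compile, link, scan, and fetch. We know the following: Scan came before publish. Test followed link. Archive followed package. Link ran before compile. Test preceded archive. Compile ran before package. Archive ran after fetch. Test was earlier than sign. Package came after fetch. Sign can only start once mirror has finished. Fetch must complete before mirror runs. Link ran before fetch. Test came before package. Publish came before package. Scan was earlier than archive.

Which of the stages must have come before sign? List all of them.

fetch, link, mirror, test

Directly stated before sign: mirror and test.
Fetch reaches sign via fetch → mirror → sign.
Link reaches sign via link → test → sign.
No chain forces publish (or any of the others) ahead of sign.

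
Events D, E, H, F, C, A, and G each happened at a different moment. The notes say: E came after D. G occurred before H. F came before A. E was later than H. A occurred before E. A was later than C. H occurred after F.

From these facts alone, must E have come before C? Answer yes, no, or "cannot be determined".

Tracing the constraints gives C → A → E, so C must come before E.
That means E cannot be before C.

no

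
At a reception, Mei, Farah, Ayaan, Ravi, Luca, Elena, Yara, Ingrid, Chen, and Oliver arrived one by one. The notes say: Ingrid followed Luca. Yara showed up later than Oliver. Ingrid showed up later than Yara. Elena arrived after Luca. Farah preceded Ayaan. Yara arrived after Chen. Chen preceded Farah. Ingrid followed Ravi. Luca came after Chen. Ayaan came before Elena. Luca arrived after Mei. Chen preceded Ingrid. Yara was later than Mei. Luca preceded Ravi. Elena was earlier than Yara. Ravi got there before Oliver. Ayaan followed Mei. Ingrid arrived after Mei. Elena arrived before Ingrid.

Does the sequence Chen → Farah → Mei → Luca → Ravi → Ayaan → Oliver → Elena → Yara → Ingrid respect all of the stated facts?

yes

Check each stated constraint against the proposed order — e.g. Chen is ahead of Yara; Chen is ahead of Ingrid. Every pair is in the required order; nothing is violated.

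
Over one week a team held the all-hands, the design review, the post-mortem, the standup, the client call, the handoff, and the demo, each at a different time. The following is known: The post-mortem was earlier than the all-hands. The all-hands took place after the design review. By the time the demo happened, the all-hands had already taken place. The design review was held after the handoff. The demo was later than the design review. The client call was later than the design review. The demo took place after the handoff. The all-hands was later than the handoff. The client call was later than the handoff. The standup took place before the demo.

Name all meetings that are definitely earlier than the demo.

Directly stated before the demo: the all-hands, the design review, the handoff, and the standup.
The post-mortem reaches the demo via the post-mortem → the all-hands → the demo.

the all-hands, the design review, the handoff, the post-mortem, the standup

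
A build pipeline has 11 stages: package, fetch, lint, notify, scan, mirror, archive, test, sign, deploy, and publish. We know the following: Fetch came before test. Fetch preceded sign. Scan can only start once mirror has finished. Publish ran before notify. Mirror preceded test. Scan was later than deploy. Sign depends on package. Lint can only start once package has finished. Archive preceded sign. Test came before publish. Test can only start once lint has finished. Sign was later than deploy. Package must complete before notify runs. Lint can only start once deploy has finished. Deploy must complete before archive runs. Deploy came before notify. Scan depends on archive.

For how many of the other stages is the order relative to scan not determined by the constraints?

Forced before scan: archive, deploy, and mirror.
That leaves fetch, lint, notify, package, publish, sign, and test with no forced order relative to scan — 7.

7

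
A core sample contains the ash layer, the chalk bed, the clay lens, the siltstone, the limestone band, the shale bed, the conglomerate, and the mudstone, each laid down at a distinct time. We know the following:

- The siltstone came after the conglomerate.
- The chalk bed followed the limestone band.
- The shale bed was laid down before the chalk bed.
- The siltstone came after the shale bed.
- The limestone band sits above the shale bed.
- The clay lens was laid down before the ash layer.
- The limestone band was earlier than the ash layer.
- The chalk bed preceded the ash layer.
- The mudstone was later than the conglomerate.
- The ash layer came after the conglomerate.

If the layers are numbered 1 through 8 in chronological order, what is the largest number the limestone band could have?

6

The limestone band must come before the ash layer and the chalk bed — 2 layers forced after it.
Everything else can be placed before the limestone band in some valid order, so the limestone band can sit as late as position 8 − 2 = 6.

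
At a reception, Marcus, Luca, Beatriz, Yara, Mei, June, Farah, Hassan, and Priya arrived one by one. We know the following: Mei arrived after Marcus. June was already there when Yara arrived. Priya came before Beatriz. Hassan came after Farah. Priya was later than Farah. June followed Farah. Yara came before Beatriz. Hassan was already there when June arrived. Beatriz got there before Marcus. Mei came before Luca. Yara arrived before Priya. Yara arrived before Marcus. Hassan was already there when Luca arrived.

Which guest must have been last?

Luca

Every other guest has a chain of constraints placing them before Luca, so Luca is last.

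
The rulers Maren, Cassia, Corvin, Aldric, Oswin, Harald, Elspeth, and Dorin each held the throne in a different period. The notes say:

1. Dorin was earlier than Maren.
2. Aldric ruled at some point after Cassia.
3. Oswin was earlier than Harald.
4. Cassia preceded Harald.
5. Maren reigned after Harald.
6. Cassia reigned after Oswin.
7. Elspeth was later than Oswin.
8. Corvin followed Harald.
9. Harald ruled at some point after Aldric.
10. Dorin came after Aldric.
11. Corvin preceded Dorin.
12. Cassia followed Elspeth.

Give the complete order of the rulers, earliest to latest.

Oswin, Elspeth, Cassia, Aldric, Harald, Corvin, Dorin, Maren

The constraints fix every adjacent pair, so only one ordering works:
Oswin → Elspeth → Cassia → Aldric → Harald → Corvin → Dorin → Maren.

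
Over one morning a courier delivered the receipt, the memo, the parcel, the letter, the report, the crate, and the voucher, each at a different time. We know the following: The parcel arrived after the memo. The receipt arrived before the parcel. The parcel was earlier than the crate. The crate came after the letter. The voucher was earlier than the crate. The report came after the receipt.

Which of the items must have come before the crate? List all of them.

the letter, the memo, the parcel, the receipt, the voucher

Directly stated before the crate: the letter, the parcel, and the voucher.
The memo reaches the crate via the memo → the parcel → the crate.
The receipt reaches the crate via the receipt → the parcel → the crate.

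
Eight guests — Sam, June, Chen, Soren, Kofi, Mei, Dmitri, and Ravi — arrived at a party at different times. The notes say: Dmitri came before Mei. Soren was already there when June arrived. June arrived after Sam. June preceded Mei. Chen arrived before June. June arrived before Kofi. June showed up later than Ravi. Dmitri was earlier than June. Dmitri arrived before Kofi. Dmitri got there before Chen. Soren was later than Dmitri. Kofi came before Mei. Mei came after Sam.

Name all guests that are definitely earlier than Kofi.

Directly stated before Kofi: Dmitri and June.
Chen reaches Kofi via Chen → June → Kofi.
Ravi reaches Kofi via Ravi → June → Kofi.
Sam reaches Kofi via Sam → June → Kofi.
Likewise Soren reaches Kofi by chaining the stated constraints.
No chain forces Mei ahead of Kofi.

Chen, Dmitri, June, Ravi, Sam, Soren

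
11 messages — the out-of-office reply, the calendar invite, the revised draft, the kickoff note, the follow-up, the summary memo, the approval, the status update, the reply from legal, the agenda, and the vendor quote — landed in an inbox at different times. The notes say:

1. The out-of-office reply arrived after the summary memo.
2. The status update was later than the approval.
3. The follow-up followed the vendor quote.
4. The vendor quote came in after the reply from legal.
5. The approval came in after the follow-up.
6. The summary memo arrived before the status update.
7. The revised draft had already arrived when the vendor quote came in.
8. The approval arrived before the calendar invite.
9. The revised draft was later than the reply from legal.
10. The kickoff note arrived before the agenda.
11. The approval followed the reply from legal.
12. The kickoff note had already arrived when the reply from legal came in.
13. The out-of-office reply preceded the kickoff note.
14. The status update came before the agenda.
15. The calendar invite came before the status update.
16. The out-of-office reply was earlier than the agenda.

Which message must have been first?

the summary memo

The summary memo has a chain of constraints placing it before every other message, so the summary memo must be first.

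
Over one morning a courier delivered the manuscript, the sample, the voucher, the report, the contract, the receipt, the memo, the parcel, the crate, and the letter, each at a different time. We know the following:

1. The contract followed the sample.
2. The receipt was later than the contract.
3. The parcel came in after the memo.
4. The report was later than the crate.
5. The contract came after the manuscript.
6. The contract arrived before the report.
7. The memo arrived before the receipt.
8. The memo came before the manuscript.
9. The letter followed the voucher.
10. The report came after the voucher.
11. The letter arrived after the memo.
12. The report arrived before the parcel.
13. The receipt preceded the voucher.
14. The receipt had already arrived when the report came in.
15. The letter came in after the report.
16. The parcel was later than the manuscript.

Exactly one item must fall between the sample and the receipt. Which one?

Tracing the constraints gives the sample → the contract → the receipt, so the contract sits after the sample and before the receipt.
No other item is forced both after the sample and before the receipt.

the contract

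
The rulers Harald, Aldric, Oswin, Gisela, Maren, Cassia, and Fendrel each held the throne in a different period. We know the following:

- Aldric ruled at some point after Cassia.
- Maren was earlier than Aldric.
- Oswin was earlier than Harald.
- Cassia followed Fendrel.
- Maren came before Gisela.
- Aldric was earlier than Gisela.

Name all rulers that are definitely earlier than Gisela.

Directly stated before Gisela: Aldric and Maren.
Cassia reaches Gisela via Cassia → Aldric → Gisela.
Fendrel reaches Gisela via Fendrel → Cassia → Aldric → Gisela.
No chain forces Harald (or any of the others) ahead of Gisela.

Aldric, Cassia, Fendrel, Maren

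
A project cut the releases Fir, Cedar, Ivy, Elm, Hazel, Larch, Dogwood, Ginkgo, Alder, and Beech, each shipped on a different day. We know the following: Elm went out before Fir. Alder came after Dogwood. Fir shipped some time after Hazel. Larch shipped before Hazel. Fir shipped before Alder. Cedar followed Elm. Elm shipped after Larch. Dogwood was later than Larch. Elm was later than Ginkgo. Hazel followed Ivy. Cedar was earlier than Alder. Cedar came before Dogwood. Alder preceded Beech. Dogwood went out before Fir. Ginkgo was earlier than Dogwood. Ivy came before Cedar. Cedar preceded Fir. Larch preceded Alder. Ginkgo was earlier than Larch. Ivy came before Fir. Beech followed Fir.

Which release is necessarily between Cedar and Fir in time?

Dogwood

Tracing the constraints gives Cedar → Dogwood → Fir, so Dogwood sits after Cedar and before Fir.
No other release is forced both after Cedar and before Fir.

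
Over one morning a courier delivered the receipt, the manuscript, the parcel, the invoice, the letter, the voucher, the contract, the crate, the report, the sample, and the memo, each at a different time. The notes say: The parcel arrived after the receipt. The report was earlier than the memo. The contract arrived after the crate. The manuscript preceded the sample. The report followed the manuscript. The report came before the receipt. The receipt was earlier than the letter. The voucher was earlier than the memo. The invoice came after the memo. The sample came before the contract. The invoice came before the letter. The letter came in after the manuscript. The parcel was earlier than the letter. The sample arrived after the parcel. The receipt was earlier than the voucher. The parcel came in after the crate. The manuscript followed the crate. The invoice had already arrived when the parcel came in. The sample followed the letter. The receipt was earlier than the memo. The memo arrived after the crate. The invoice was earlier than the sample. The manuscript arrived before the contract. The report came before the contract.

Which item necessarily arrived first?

The crate has a chain of constraints placing it before every other item, so the crate must be first.

the crate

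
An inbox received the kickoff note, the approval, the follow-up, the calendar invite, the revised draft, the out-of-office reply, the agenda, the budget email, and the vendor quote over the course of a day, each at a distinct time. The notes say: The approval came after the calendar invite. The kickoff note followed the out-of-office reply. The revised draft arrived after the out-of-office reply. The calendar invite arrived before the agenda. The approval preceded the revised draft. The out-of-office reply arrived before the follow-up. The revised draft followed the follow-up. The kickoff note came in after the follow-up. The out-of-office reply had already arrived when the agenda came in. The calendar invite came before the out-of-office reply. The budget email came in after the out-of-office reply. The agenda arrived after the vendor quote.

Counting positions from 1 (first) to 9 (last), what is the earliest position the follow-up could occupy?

3

The calendar invite and the out-of-office reply must both come before the follow-up — 2 forced predecessors.
Nothing else is forced ahead of the follow-up, so its earliest slot is position 2 + 1 = 3.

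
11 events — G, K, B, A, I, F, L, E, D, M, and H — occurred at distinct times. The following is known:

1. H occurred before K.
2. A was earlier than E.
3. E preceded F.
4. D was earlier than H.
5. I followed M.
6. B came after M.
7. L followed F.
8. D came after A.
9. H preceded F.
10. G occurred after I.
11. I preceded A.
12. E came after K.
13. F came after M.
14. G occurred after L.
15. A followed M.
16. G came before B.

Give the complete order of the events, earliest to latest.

The constraints fix every adjacent pair, so only one ordering works:
M → I → A → D → H → K → E → F → L → G → B.

M, I, A, D, H, K, E, F, L, G, B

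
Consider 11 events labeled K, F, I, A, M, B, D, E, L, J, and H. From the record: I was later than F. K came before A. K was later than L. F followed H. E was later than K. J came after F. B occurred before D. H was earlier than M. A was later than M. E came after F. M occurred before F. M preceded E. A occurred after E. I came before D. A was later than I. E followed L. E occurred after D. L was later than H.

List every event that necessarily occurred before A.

Directly stated before A: E, I, K, and M.
B reaches A via B → D → E → A.
D reaches A via D → E → A.
F reaches A via F → I → A.
Likewise H and L each reach A by chaining the stated constraints.

B, D, E, F, H, I, K, L, M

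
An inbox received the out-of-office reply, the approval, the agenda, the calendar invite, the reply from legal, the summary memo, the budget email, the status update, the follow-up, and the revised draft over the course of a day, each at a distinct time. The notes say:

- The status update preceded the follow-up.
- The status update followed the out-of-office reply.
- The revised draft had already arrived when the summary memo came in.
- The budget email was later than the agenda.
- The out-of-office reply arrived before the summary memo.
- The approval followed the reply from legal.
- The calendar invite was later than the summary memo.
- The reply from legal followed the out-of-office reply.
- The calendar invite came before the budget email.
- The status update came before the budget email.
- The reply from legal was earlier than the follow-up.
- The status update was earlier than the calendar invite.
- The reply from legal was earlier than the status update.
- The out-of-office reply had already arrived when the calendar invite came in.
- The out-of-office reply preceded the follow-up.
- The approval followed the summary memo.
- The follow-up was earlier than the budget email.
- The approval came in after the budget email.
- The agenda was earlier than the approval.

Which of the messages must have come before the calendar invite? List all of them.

Directly stated before the calendar invite: the out-of-office reply, the status update, and the summary memo.
The reply from legal reaches the calendar invite via the reply from legal → the status update → the calendar invite.
The revised draft reaches the calendar invite via the revised draft → the summary memo → the calendar invite.
No chain forces the agenda (or any of the others) ahead of the calendar invite.

the out-of-office reply, the reply from legal, the revised draft, the status update, the summary memo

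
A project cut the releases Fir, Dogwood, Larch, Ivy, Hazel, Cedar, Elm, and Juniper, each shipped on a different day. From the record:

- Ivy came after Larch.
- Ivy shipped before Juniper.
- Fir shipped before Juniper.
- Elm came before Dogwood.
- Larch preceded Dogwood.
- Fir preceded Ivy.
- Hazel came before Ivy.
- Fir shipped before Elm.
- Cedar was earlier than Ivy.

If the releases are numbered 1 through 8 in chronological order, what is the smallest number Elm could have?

Fir must come before Elm — 1 forced predecessor.
Nothing else is forced ahead of Elm, so its earliest slot is position 1 + 1 = 2.

2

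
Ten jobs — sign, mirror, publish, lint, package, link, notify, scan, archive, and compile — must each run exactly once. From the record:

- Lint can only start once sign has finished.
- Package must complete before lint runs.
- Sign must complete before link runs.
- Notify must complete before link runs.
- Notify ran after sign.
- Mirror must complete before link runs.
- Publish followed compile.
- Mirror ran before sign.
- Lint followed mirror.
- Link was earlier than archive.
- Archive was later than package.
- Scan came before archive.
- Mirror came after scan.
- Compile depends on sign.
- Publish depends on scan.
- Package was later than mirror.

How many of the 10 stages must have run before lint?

Directly stated before lint: mirror, package, and sign.
Scan reaches lint via scan → mirror → lint.
That's mirror, package, scan, and sign — 4 in all.

4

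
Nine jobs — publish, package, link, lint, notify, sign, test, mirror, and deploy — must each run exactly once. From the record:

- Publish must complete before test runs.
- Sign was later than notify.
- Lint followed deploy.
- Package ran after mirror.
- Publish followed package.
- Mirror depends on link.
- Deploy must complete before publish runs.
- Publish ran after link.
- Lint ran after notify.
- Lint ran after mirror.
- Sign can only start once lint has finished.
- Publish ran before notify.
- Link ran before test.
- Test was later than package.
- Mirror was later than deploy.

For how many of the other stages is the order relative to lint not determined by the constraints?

1

Forced before lint: deploy, link, mirror, notify, package, and publish; forced after lint: sign.
That leaves test with no forced order relative to lint — 1.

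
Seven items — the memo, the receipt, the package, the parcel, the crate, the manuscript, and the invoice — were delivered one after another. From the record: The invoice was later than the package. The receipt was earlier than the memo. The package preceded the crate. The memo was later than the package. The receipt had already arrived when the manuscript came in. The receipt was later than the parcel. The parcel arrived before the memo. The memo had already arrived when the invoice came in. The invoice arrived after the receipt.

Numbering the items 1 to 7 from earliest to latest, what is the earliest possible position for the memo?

4

The package, the parcel, and the receipt must all come before the memo — 3 forced predecessors.
Nothing else is forced ahead of the memo, so its earliest slot is position 3 + 1 = 4.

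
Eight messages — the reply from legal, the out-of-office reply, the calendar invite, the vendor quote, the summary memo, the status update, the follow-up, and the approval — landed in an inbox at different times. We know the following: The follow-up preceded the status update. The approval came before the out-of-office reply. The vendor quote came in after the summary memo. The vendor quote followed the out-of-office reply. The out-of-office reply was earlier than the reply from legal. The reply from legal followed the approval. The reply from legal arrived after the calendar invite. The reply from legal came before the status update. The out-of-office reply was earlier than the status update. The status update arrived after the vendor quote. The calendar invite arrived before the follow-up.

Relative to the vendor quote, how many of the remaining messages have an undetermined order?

Forced before the vendor quote: the approval, the out-of-office reply, and the summary memo; forced after the vendor quote: the status update.
That leaves the calendar invite, the follow-up, and the reply from legal with no forced order relative to the vendor quote — 3.

3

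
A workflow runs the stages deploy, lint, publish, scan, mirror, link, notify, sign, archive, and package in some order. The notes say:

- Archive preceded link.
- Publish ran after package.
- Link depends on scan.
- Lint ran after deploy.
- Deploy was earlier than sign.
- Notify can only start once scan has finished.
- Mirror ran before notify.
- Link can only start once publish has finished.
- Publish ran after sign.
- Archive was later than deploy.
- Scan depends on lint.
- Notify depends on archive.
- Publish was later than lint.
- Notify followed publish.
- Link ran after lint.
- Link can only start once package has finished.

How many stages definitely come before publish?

4

Directly stated before publish: lint, package, and sign.
Deploy reaches publish via deploy → sign → publish.
No chain forces link (or any of the others) ahead of publish.
That's deploy, lint, package, and sign — 4 in all.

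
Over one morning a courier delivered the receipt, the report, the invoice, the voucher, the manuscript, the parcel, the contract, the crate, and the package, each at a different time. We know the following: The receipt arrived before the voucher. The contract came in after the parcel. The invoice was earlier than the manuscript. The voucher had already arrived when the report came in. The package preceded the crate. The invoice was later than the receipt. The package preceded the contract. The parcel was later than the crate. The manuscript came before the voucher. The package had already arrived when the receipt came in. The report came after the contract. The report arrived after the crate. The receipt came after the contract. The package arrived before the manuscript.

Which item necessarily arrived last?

the report

Every other item has a chain of constraints placing it before the report, so the report is last.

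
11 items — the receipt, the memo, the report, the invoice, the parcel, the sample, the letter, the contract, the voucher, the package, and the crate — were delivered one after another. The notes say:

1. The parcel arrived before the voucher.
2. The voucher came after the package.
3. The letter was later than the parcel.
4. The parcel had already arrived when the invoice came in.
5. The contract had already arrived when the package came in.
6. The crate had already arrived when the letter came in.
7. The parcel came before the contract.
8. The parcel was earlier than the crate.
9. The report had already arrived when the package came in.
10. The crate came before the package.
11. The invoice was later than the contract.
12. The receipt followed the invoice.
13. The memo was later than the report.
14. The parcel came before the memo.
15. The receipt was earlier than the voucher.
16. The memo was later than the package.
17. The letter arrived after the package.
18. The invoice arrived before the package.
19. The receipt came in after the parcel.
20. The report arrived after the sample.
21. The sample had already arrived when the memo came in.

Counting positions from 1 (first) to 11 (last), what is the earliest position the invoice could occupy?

3

The contract and the parcel must both come before the invoice — 2 forced predecessors.
Nothing else is forced ahead of the invoice, so its earliest slot is position 2 + 1 = 3.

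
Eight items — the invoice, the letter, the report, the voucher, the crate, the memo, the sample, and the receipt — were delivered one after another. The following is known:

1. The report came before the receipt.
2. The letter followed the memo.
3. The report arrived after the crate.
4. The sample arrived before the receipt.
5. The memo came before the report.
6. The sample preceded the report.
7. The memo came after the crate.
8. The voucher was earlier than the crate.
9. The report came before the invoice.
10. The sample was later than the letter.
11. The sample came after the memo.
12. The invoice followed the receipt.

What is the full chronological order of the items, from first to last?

the voucher, the crate, the memo, the letter, the sample, the report, the receipt, the invoice

The constraints fix every adjacent pair, so only one ordering works:
the voucher → the crate → the memo → the letter → the sample → the report → the receipt → the invoice.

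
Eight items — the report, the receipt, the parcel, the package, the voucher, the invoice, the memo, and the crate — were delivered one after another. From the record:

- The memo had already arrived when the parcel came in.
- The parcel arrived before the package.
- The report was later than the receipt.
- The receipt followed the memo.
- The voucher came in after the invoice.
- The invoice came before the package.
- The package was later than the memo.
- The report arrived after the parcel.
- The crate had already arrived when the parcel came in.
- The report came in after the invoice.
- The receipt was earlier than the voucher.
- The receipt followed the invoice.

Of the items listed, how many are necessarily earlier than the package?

Directly stated before the package: the invoice, the memo, and the parcel.
The crate reaches the package via the crate → the parcel → the package.
No chain forces the report (or any of the others) ahead of the package.
That's the crate, the invoice, the memo, and the parcel — 4 in all.

4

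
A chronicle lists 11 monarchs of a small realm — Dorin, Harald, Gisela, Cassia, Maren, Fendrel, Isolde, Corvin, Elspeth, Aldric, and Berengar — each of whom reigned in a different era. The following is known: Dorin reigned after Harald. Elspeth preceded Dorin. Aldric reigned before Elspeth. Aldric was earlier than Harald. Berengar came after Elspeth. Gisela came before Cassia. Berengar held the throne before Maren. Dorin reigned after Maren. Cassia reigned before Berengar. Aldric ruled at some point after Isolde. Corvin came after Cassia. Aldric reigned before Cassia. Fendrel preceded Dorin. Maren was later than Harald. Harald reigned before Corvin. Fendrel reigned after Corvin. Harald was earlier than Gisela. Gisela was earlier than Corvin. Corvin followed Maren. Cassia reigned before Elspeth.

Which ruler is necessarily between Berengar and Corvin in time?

Tracing the constraints gives Berengar → Maren → Corvin, so Maren sits after Berengar and before Corvin.
No other ruler is forced both after Berengar and before Corvin.

Maren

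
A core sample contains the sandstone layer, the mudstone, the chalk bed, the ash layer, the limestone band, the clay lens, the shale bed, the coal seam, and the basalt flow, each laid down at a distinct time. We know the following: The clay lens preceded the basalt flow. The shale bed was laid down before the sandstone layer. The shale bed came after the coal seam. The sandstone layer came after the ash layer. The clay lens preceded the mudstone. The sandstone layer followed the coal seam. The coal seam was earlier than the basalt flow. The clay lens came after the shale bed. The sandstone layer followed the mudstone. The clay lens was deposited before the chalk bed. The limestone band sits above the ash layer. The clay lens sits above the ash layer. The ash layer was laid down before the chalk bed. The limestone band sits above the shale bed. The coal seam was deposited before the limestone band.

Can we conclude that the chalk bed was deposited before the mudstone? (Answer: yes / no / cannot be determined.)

cannot be determined

No chain of stated constraints runs from the chalk bed to the mudstone, and none runs from the mudstone to the chalk bed either.
So the relative order of the chalk bed and the mudstone is not fixed by the given facts.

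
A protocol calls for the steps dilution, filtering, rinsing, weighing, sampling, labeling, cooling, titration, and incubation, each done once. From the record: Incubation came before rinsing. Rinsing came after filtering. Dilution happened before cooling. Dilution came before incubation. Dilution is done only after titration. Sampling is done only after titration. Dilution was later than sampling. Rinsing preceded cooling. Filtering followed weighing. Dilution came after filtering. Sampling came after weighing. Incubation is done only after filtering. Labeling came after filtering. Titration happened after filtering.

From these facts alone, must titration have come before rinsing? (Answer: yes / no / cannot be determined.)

yes

Chain the constraints: titration → dilution → incubation → rinsing. Each link is directly stated, so titration comes before rinsing.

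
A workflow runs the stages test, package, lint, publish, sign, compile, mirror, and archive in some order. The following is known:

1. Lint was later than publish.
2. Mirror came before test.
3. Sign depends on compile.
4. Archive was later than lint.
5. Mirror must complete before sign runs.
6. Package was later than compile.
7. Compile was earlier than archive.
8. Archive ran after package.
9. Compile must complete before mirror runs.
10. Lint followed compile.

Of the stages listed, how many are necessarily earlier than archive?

4

Directly stated before archive: compile, lint, and package.
Publish reaches archive via publish → lint → archive.
No chain forces mirror (or any of the others) ahead of archive.
That's compile, lint, package, and publish — 4 in all.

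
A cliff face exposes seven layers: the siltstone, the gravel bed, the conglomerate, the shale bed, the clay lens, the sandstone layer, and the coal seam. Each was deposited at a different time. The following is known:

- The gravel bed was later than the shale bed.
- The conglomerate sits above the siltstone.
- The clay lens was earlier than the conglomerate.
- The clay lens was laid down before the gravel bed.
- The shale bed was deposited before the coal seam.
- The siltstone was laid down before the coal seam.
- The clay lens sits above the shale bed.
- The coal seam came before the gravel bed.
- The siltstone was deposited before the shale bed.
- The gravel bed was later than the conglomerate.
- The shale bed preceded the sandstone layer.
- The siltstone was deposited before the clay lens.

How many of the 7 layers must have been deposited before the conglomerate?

3

Directly stated before the conglomerate: the clay lens and the siltstone.
The shale bed reaches the conglomerate via the shale bed → the clay lens → the conglomerate.
No chain forces the sandstone layer (or any of the others) ahead of the conglomerate.
That's the clay lens, the shale bed, and the siltstone — 3 in all.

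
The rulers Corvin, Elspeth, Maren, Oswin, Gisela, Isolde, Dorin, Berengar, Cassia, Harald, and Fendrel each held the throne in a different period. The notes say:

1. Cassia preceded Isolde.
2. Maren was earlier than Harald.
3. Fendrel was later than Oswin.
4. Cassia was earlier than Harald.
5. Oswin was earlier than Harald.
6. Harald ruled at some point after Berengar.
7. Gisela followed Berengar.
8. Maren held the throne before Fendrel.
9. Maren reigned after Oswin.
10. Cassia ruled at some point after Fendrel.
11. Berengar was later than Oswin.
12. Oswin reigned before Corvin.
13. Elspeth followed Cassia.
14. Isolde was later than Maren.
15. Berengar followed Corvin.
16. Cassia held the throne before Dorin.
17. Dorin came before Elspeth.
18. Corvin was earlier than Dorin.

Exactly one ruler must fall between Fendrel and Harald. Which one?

Cassia

Tracing the constraints gives Fendrel → Cassia → Harald, so Cassia sits after Fendrel and before Harald.
No other ruler is forced both after Fendrel and before Harald.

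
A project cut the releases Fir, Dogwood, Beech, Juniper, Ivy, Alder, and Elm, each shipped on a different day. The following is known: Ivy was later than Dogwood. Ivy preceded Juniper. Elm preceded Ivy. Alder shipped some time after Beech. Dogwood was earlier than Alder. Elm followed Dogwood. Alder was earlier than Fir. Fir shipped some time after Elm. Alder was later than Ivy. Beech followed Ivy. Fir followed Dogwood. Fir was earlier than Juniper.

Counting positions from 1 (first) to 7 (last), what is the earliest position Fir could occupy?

Alder, Beech, Dogwood, Elm, and Ivy must all come before Fir — 5 forced predecessors.
Nothing else is forced ahead of Fir, so its earliest slot is position 5 + 1 = 6.

6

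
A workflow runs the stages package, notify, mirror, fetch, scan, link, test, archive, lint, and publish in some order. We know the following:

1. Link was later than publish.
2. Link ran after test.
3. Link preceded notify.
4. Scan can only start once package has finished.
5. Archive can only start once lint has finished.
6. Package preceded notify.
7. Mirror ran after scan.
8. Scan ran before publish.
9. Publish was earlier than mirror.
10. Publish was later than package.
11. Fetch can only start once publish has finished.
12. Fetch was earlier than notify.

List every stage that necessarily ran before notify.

fetch, link, package, publish, scan, test

Directly stated before notify: fetch, link, and package.
Publish reaches notify via publish → link → notify.
Scan reaches notify via scan → publish → link → notify.
Test reaches notify via test → link → notify.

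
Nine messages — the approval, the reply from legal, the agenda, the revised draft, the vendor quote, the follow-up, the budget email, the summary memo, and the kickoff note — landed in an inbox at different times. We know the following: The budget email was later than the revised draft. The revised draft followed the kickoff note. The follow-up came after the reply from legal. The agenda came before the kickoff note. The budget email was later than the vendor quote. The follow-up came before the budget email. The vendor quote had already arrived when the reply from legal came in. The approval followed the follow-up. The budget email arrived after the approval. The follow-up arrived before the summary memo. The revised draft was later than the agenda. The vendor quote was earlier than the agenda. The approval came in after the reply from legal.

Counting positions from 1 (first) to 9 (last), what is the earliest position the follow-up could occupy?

3

The reply from legal and the vendor quote must both come before the follow-up — 2 forced predecessors.
Nothing else is forced ahead of the follow-up, so its earliest slot is position 2 + 1 = 3.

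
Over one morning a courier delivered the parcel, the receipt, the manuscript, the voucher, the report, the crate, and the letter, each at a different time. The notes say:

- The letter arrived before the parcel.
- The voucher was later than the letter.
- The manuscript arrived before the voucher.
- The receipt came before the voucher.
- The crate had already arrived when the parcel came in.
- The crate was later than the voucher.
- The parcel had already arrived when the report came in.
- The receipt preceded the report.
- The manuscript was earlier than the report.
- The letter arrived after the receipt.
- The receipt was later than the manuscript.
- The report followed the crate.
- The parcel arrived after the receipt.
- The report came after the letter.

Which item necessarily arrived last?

Every other item has a chain of constraints placing it before the report, so the report is last.

the report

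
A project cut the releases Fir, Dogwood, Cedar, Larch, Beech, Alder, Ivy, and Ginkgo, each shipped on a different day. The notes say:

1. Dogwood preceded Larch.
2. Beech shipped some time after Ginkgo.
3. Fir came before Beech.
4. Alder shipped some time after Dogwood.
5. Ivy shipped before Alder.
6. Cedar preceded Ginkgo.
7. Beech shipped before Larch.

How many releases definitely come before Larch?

5

Directly stated before Larch: Beech and Dogwood.
Cedar reaches Larch via Cedar → Ginkgo → Beech → Larch.
Fir reaches Larch via Fir → Beech → Larch.
Ginkgo reaches Larch via Ginkgo → Beech → Larch.
No chain forces Ivy (or any of the others) ahead of Larch.
That's Beech, Cedar, Dogwood, Fir, and Ginkgo — 5 in all.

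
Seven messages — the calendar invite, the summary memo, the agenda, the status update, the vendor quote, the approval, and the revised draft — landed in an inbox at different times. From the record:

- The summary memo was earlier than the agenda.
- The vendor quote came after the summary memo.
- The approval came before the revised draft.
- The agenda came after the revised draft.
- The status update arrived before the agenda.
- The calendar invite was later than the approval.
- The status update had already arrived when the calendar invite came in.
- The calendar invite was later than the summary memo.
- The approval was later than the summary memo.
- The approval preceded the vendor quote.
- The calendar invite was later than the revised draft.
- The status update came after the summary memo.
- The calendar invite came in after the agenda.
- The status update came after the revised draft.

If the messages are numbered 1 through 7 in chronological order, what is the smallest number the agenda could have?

5

The approval, the revised draft, the status update, and the summary memo must all come before the agenda — 4 forced predecessors.
Nothing else is forced ahead of the agenda, so its earliest slot is position 4 + 1 = 5.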